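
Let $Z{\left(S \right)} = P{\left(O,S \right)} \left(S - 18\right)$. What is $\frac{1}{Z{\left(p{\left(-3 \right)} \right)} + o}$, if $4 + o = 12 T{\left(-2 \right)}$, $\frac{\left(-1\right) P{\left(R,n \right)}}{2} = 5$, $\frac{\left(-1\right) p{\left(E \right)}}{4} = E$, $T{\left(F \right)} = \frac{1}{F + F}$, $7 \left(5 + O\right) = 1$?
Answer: $\frac{1}{53} \approx 0.018868$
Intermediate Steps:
$O = - \frac{34}{7}$ ($O = -5 + \frac{1}{7} \cdot 1 = -5 + \frac{1}{7} = - \frac{34}{7} \approx -4.8571$)
$T{\left(F \right)} = \frac{1}{2 F}$
$p{\left(E \right)} = - 4 E$
$P{\left(R,n \right)} = -10$ ($P{\left(R,n \right)} = \left(-2\right) 5 = -10$)
$Z{\left(S \right)} = 180 - 10 S$ ($Z{\left(S \right)} = - 10 \left(S - 18\right) = - 10 \left(-18 + S\right) = 180 - 10 S$)
$o = -7$ ($o = -4 + 12 \frac{1}{2 \left(-2\right)} = -4 + 12 \cdot \frac{1}{2} \left(- \frac{1}{2}\right) = -4 + 12 \left(- \frac{1}{4}\right) = -4 - 3 = -7$)
$\frac{1}{Z{\left(p{\left(-3 \right)} \right)} + o} = \frac{1}{\left(180 - 10 \left(\left(-4\right) \left(-3\right)\right)\right) - 7} = \frac{1}{\left(180 - 120\right) - 7} = \frac{1}{60 - 7} = \frac{1}{53}$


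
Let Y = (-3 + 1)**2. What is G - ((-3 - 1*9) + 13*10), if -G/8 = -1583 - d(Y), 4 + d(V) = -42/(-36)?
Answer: 37570/3 ≈ 12523.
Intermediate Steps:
Y = 4 (Y = (-2)**2 = 4)
d(V) = -17/6 (d(V) = -4 - 42/(-36) = -4 - 42*(-1)/36 = -4 - 1*(-7/6) = -4 + 7/6 = -17/6)
G = 37924/3 (G = -8*(-1583 - 1*(-17/6)) = -8*(-1583 + 17/6) = -8*(-9481/6) = 37924/3 ≈ 12641.)
G - ((-3 - 1*9) + 13*10) = 37924/3 - ((-3 - 1*9) + 13*10) = 37924/3 - ((-3 - 9) + 130) = 37924/3 - (-12 + 130) = 37924/3 - 1*118 = 37924/3 - 118 = 37570/3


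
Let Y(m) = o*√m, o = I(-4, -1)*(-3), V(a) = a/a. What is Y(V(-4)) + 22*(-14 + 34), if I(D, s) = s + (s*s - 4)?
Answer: 452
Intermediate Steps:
I(D, s) = -4 + s + s² (I(D, s) = s + (s² - 4) = s + (-4 + s²) = -4 + s + s²)
V(a) = 1
o = 12 (o = (-4 - 1 + (-1)²)*(-3) = (-4 - 1 + 1)*(-3) = -4*(-3) = 12)
Y(m) = 12*√m
Y(V(-4)) + 22*(-14 + 34) = 12*√1 + 22*(-14 + 34) = 12*1 + 22*20 = 12 + 440 = 452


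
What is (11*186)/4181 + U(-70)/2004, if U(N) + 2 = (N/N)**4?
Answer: 4096003/8378724 ≈ 0.48886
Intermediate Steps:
U(N) = -1 (U(N) = -2 + (N/N)**4 = -2 + 1**4 = -2 + 1 = -1)
(11*186)/4181 + U(-70)/2004 = (11*186)/4181 - 1/2004 = 2046*(1/4181) - 1*1/2004 = 2046/4181 - 1/2004 = 4096003/8378724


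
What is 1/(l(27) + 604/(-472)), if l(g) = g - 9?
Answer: 118/1973 ≈ 0.059807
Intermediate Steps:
l(g) = -9 + g
1/(l(27) + 604/(-472)) = 1/((-9 + 27) + 604/(-472)) = 1/(18 + 604*(-1/472)) = 1/(18 - 151/118) = 1/(1973/118) = 118/1973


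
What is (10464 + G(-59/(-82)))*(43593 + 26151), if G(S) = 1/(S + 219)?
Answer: 13148834227680/18017 ≈ 7.2980e+8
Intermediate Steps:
G(S) = 1/(219 + S)
(10464 + G(-59/(-82)))*(43593 + 26151) = (10464 + 1/(219 - 59/(-82)))*(43593 + 26151) = (10464 + 1/(219 - 59*(-1/82)))*69744 = (10464 + 1/(219 + 59/82))*69744 = (10464 + 1/(18017/82))*69744 = (10464 + 82/18017)*69744 = (188529970/18017)*69744 = 13148834227680/18017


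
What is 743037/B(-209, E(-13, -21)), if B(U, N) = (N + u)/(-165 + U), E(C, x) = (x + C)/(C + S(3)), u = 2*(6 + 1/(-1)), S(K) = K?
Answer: -1389479190/67 ≈ -2.0738e+7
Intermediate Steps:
u = 10 (u = 2*(6 - 1) = 2*5 = 10)
E(C, x) = (C + x)/(3 + C) (E(C, x) = (x + C)/(C + 3) = (C + x)/(3 + C))
B(U, N) = (10 + N)/(-165 + U) (B(U, N) = (N + 10)/(-165 + U) = (10 + N)/(-165 + U))
743037/B(-209, E(-13, -21)) = 743037/(((10 + (-13 - 21)/(3 - 13))/(-165 - 209))) = 743037/(((10 - 34/(-10))/(-374))) = 743037/((-(10 - ⅒*(-34))/374)) = 743037/((-(10 + 17/5)/374)) = 743037/((-1/374*67/5)) = 743037/(-67/1870) = 743037*(-1870/67) = -1389479190/67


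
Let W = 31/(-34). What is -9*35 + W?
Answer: -10741/34 ≈ -315.91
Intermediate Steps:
W = -31/34 (W = 31*(-1/34) = -31/34 ≈ -0.91177)
-9*35 + W = -9*35 - 31/34 = -315 - 31/34 = -10741/34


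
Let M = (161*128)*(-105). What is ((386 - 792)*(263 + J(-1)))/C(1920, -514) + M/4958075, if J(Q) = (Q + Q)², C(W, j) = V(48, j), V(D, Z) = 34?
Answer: -53753881671/16857455 ≈ -3188.7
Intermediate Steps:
C(W, j) = 34
M = -2163840 (M = 20608*(-105) = -2163840)
J(Q) = 4*Q² (J(Q) = (2*Q)² = 4*Q²)
((386 - 792)*(263 + J(-1)))/C(1920, -514) + M/4958075 = ((386 - 792)*(263 + 4*(-1)²))/34 - 2163840/4958075 = -406*(263 + 4*1)*(1/34) - 2163840*1/4958075 = -406*(263 + 4)*(1/34) - 432768/991615 = -406*267*(1/34) - 432768/991615 = -108402*1/34 - 432768/991615 = -54201/17 - 432768/991615 = -53753881671/16857455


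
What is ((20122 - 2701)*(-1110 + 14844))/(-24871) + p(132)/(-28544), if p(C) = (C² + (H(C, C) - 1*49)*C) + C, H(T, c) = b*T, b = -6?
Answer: -60956370495/6338552 ≈ -9616.8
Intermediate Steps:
H(T, c) = -6*T
p(C) = C + C² + C*(-49 - 6*C) (p(C) = (C² + (-6*C - 1*49)*C) + C = (C² + (-6*C - 49)*C) + C = (C² + (-49 - 6*C)*C) + C = (C² + C*(-49 - 6*C)) + C = C + C² + C*(-49 - 6*C))
((20122 - 2701)*(-1110 + 14844))/(-24871) + p(132)/(-28544) = ((20122 - 2701)*(-1110 + 14844))/(-24871) + (132*(-48 - 5*132))/(-28544) = (17421*13734)*(-1/24871) + (132*(-48 - 660))*(-1/28544) = 239260014*(-1/24871) + (132*(-708))*(-1/28544) = -34180002/3553 - 93456*(-1/28544) = -34180002/3553 + 5841/1784 = -60956370495/6338552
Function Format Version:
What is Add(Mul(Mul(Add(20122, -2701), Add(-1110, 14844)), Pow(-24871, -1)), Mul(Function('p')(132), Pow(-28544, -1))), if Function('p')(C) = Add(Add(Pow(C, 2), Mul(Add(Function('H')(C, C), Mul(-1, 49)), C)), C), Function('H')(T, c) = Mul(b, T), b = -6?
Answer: Rational(-60956370495, 6338552) ≈ -9616.8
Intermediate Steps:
Function('H')(T, c) = Mul(-6, T)
Function('p')(C) = Add(C, Pow(C, 2), Mul(C, Add(-49, Mul(-6, C)))) (Function('p')(C) = Add(Add(Pow(C, 2), Mul(Add(Mul(-6, C), Mul(-1, 49)), C)), C) = Add(Add(Pow(C, 2), Mul(Add(Mul(-6, C), -49), C)), C) = Add(Add(Pow(C, 2), Mul(Add(-49, Mul(-6, C)), C)), C) = Add(Add(Pow(C, 2), Mul(C, Add(-49, Mul(-6, C)))), C) = Add(C, Pow(C, 2), Mul(C, Add(-49, Mul(-6, C)))))
Add(Mul(Mul(Add(20122, -2701), Add(-1110, 14844)), Pow(-24871, -1)), Mul(Function('p')(132), Pow(-28544, -1))) = Add(Mul(Mul(Add(20122, -2701), Add(-1110, 14844)), Pow(-24871, -1)), Mul(Mul(132, Add(-48, Mul(-5, 132))), Pow(-28544, -1))) = Add(Mul(Mul(17421, 13734), Rational(-1, 24871)), Mul(Mul(132, Add(-48, -660)), Rational(-1, 28544))) = Add(Mul(239260014, Rational(-1, 24871)), Mul(Mul(132, -708), Rational(-1, 28544))) = Add(Rational(-34180002, 3553), Mul(-93456, Rational(-1, 28544))) = Add(Rational(-34180002, 3553), Rational(5841, 1784)) = Rational(-60956370495, 6338552)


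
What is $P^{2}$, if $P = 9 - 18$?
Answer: $81$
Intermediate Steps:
$P = -9$ ($P = 9 - 18 = -9$)
$P^{2} = \left(-9\right)^{2} = 81$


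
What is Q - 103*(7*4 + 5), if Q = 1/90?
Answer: -305909/90 ≈ -3399.0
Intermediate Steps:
Q = 1/90 ≈ 0.011111
Q - 103*(7*4 + 5) = 1/90 - 103*(7*4 + 5) = 1/90 - 103*(28 + 5) = 1/90 - 103*33 = 1/90 - 3399 = -305909/90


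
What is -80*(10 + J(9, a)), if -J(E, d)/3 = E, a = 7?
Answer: 1360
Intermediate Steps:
J(E, d) = -3*E
-80*(10 + J(9, a)) = -80*(10 - 3*9) = -80*(10 - 27) = -80*(-17) = 1360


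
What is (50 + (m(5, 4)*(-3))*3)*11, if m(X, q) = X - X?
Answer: 550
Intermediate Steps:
m(X, q) = 0
(50 + (m(5, 4)*(-3))*3)*11 = (50 + (0*(-3))*3)*11 = (50 + 0*3)*11 = (50 + 0)*11 = 50*11 = 550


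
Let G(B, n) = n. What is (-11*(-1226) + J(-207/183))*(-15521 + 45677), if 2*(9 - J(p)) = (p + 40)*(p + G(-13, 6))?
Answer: 1503662642034/3721 ≈ 4.0410e+8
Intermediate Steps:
J(p) = 9 - (6 + p)*(40 + p)/2 (J(p) = 9 - (p + 40)*(p + 6)/2 = 9 - (40 + p)*(6 + p)/2 = 9 - (6 + p)*(40 + p)/2)
(-11*(-1226) + J(-207/183))*(-15521 + 45677) = (-11*(-1226) + (-111 - (-4761)/183 - (-207/183)²/2))*(-15521 + 45677) = (13486 + (-111 - (-4761)/183 - (-207*1/183)²/2))*30156 = (13486 + (-111 - 23*(-69/61) - (-69/61)²/2))*30156 = (13486 + (-111 + 1587/61 - ½*4761/3721))*30156 = (13486 + (-111 + 1587/61 - 4761/7442))*30156 = (13486 - 637209/7442)*30156 = (99725603/7442)*30156 = 1503662642034/3721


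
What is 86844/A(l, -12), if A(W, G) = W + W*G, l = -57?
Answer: 28948/209 ≈ 138.51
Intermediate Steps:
A(W, G) = W + G*W
86844/A(l, -12) = 86844/((-57*(1 - 12))) = 86844/((-57*(-11))) = 86844/627 = 86844*(1/627) = 28948/209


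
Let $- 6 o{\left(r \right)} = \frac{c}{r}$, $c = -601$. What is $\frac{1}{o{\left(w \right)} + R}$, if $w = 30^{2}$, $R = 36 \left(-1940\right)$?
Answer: $- \frac{5400}{377135399} \approx -1.4318 \cdot 10^{-5}$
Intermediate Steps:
$R = -69840$
$w = 900$
$o{\left(r \right)} = \frac{601}{6 r}$ ($o{\left(r \right)} = - \frac{\left(-601\right) \frac{1}{r}}{6} = \frac{601}{6 r}$)
$\frac{1}{o{\left(w \right)} + R} = \frac{1}{\frac{601}{6 \cdot 900} - 69840} = \frac{1}{\frac{601}{6} \cdot \frac{1}{900} - 69840} = \frac{1}{\frac{601}{5400} - 69840} = \frac{1}{- \frac{377135399}{5400}} = - \frac{5400}{377135399}$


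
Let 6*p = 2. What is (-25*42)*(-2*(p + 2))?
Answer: 4900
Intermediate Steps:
p = ⅓ (p = (⅙)*2 = ⅓ ≈ 0.33333)
(-25*42)*(-2*(p + 2)) = (-25*42)*(-2*(⅓ + 2)) = -(-2100)*7/3 = -1050*(-14/3) = 4900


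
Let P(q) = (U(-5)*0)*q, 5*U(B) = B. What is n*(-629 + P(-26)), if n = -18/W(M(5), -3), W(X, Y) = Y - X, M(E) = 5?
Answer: -5661/4 ≈ -1415.3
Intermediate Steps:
U(B) = B/5
P(q) = 0 (P(q) = (((1/5)*(-5))*0)*q = (-1*0)*q = 0*q = 0)
n = 9/4 (n = -18/(-3 - 1*5) = -18/(-3 - 5) = -18/(-8) = -18*(-1/8) = 9/4 ≈ 2.2500)
n*(-629 + P(-26)) = 9*(-629 + 0)/4 = (9/4)*(-629) = -5661/4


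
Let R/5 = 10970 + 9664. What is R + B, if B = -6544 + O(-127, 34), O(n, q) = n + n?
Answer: 96372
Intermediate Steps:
O(n, q) = 2*n
R = 103170 (R = 5*(10970 + 9664) = 5*20634 = 103170)
B = -6798 (B = -6544 + 2*(-127) = -6544 - 254 = -6798)
R + B = 103170 - 6798 = 96372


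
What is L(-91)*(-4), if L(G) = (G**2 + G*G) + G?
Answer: -65884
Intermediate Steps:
L(G) = G + 2*G**2 (L(G) = (G**2 + G**2) + G = 2*G**2 + G = G + 2*G**2)
L(-91)*(-4) = -91*(1 + 2*(-91))*(-4) = -91*(1 - 182)*(-4) = -91*(-181)*(-4) = 16471*(-4) = -65884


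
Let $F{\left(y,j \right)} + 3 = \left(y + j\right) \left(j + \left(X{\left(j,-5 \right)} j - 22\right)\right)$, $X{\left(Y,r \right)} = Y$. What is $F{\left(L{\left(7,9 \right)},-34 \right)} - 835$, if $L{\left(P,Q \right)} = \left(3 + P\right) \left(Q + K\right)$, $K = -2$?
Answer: $38762$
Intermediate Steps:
$L{\left(P,Q \right)} = \left(-2 + Q\right) \left(3 + P\right)$ ($L{\left(P,Q \right)} = \left(3 + P\right) \left(Q - 2\right) = \left(3 + P\right) \left(-2 + Q\right) = \left(-2 + Q\right) \left(3 + P\right)$)
$F{\left(y,j \right)} = -3 + \left(j + y\right) \left(-22 + j + j^{2}\right)$ ($F{\left(y,j \right)} = -3 + \left(y + j\right) \left(j + \left(j j - 22\right)\right) = -3 + \left(j + y\right) \left(j + \left(j^{2} - 22\right)\right) = -3 + \left(j + y\right) \left(j + \left(-22 + j^{2}\right)\right) = -3 + \left(j + y\right) \left(-22 + j + j^{2}\right)$)
$F{\left(L{\left(7,9 \right)},-34 \right)} - 835 = \left(-3 + \left(-34\right)^{2} + \left(-34\right)^{3} - -748 - 22 \left(-6 - 14 + 3 \cdot 9 + 7 \cdot 9\right) - 34 \left(-6 - 14 + 3 \cdot 9 + 7 \cdot 9\right) + \left(-6 - 14 + 3 \cdot 9 + 7 \cdot 9\right) \left(-34\right)^{2}\right) - 835 = \left(-3 + 1156 - 39304 + 748 - 22 \left(-6 - 14 + 27 + 63\right) - 34 \left(-6 - 14 + 27 + 63\right) + \left(-6 - 14 + 27 + 63\right) 1156\right) - 835 = \left(-3 + 1156 - 39304 + 748 - 1540 - 2380 + 70 \cdot 1156\right) - 835 = \left(-3 + 1156 - 39304 + 748 - 1540 - 2380 + 80920\right) - 835 = 39597 - 835 = 38762$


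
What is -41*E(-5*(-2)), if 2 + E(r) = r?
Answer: -328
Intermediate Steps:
E(r) = -2 + r
-41*E(-5*(-2)) = -41*(-2 - 5*(-2)) = -41*(-2 + 10) = -41*8 = -328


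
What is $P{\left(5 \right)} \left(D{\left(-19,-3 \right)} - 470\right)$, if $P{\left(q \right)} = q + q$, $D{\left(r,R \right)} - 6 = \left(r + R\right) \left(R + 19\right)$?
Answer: $-8160$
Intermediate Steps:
$D{\left(r,R \right)} = 6 + \left(19 + R\right) \left(R + r\right)$ ($D{\left(r,R \right)} = 6 + \left(r + R\right) \left(R + 19\right) = 6 + \left(R + r\right) \left(19 + R\right) = 6 + \left(19 + R\right) \left(R + r\right)$)
$P{\left(q \right)} = 2 q$
$P{\left(5 \right)} \left(D{\left(-19,-3 \right)} - 470\right) = 2 \cdot 5 \left(\left(6 + \left(-3\right)^{2} + 19 \left(-3\right) + 19 \left(-19\right) - -57\right) - 470\right) = 10 \left(\left(6 + 9 - 57 - 361 + 57\right) - 470\right) = 10 \left(-346 - 470\right) = 10 \left(-816\right) = -8160$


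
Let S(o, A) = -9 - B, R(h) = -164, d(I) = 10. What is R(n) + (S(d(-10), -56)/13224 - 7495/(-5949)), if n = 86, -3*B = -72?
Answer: -4267630967/26223192 ≈ -162.74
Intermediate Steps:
B = 24 (B = -⅓*(-72) = 24)
S(o, A) = -33 (S(o, A) = -9 - 1*24 = -9 - 24 = -33)
R(n) + (S(d(-10), -56)/13224 - 7495/(-5949)) = -164 + (-33/13224 - 7495/(-5949)) = -164 + (-33*1/13224 - 7495*(-1/5949)) = -164 + (-11/4408 + 7495/5949) = -164 + 32972521/26223192 = -4267630967/26223192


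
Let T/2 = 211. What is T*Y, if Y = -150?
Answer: -63300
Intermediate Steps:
T = 422 (T = 2*211 = 422)
T*Y = 422*(-150) = -63300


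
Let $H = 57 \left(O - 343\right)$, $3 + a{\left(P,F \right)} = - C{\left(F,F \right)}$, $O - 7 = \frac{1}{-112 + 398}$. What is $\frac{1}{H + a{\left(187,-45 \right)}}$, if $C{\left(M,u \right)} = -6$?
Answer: $- \frac{286}{5476557} \approx -5.2223 \cdot 10^{-5}$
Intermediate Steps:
$O = \frac{2003}{286}$ ($O = 7 + \frac{1}{-112 + 398} = 7 + \frac{1}{286} = \frac{2003}{286} \approx 7.0035$)
$a{\left(P,F \right)} = 3$ ($a{\left(P,F \right)} = -3 - -6 = -3 + 6 = 3$)
$H = - \frac{5477415}{286}$ ($H = 57 \left(\frac{2003}{286} - 343\right) = 57 \left(- \frac{96095}{286}\right) = - \frac{5477415}{286} \approx -19152.0$)
$\frac{1}{H + a{\left(187,-45 \right)}} = \frac{1}{- \frac{5477415}{286} + 3} = \frac{1}{- \frac{5476557}{286}} = - \frac{286}{5476557}$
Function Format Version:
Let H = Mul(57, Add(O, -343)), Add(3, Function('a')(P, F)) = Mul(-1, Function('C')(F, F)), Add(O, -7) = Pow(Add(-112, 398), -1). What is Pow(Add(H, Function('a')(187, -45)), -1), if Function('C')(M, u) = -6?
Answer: Rational(-286, 5476557) ≈ -5.2223e-5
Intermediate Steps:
O = Rational(2003, 286) (O = Add(7, Pow(Add(-112, 398), -1)) = Add(7, Pow(286, -1)) = Add(7, Rational(1, 286)) = Rational(2003, 286) ≈ 7.0035)
Function('a')(P, F) = 3 (Function('a')(P, F) = Add(-3, Mul(-1, -6)) = Add(-3, 6) = 3)
H = Rational(-5477415, 286) (H = Mul(57, Add(Rational(2003, 286), -343)) = Mul(57, Rational(-96095, 286)) = Rational(-5477415, 286) ≈ -19152.)
Pow(Add(H, Function('a')(187, -45)), -1) = Pow(Add(Rational(-5477415, 286), 3), -1) = Pow(Rational(-5476557, 286), -1) = Rational(-286, 5476557)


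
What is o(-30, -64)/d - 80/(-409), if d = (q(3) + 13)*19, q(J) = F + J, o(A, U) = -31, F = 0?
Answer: 11641/124336 ≈ 0.093625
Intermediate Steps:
q(J) = J (q(J) = 0 + J = J)
d = 304 (d = (3 + 13)*19 = 16*19 = 304)
o(-30, -64)/d - 80/(-409) = -31/304 - 80/(-409) = -31*1/304 - 80*(-1/409) = -31/304 + 80/409 = 11641/124336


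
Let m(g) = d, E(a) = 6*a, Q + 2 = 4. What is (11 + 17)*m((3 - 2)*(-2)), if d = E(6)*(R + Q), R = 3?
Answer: 5040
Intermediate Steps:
Q = 2 (Q = -2 + 4 = 2)
d = 180 (d = (6*6)*(3 + 2) = 36*5 = 180)
m(g) = 180
(11 + 17)*m((3 - 2)*(-2)) = (11 + 17)*180 = 28*180 = 5040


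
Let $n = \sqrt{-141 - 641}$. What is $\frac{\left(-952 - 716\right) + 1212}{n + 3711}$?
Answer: $- \frac{1692216}{13772303} + \frac{456 i \sqrt{782}}{13772303} \approx -0.12287 + 0.00092589 i$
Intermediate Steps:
$n = i \sqrt{782}$ ($n = \sqrt{-782} = i \sqrt{782} \approx 27.964 i$)
$\frac{\left(-952 - 716\right) + 1212}{n + 3711} = \frac{\left(-952 - 716\right) + 1212}{i \sqrt{782} + 3711} = \frac{\left(-952 - 716\right) + 1212}{3711 + i \sqrt{782}} = \frac{-1668 + 1212}{3711 + i \sqrt{782}} = - \frac{456}{3711 + i \sqrt{782}}$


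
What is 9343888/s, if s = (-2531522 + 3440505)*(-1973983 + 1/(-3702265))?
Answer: -188008421230/36103461893211677 ≈ -5.2075e-6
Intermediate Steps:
s = -6643036988350948568/3702265 (s = 908983*(-1973983 - 1/3702265) = 908983*(-7308208171496/3702265) = -6643036988350948568/3702265 ≈ -1.7943e+12)
9343888/s = 9343888/(-6643036988350948568/3702265) = 9343888*(-3702265/6643036988350948568) = -188008421230/36103461893211677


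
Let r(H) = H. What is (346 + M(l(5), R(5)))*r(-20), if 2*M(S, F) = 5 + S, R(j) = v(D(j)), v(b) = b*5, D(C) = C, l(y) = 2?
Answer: -6990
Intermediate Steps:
v(b) = 5*b
R(j) = 5*j
M(S, F) = 5/2 + S/2 (M(S, F) = (5 + S)/2 = 5/2 + S/2)
(346 + M(l(5), R(5)))*r(-20) = (346 + (5/2 + (1/2)*2))*(-20) = (346 + (5/2 + 1))*(-20) = (346 + 7/2)*(-20) = (699/2)*(-20) = -6990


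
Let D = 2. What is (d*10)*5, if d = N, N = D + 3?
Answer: 250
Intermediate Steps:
N = 5 (N = 2 + 3 = 5)
d = 5
(d*10)*5 = (5*10)*5 = 50*5 = 250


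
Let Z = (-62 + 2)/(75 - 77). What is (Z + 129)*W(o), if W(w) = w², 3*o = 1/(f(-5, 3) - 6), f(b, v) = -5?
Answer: 53/363 ≈ 0.14601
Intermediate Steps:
o = -1/33 (o = 1/(3*(-5 - 6)) = (⅓)/(-11) = (⅓)*(-1/11) = -1/33 ≈ -0.030303)
Z = 30 (Z = -60/(-2) = -60*(-½) = 30)
(Z + 129)*W(o) = (30 + 129)*(-1/33)² = 159*(1/1089) = 53/363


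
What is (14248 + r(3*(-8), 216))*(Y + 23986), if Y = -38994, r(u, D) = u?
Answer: -213473792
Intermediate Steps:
(14248 + r(3*(-8), 216))*(Y + 23986) = (14248 + 3*(-8))*(-38994 + 23986) = (14248 - 24)*(-15008) = 14224*(-15008) = -213473792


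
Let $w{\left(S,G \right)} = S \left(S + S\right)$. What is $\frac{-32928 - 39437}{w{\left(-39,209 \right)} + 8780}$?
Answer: $- \frac{72365}{11822} \approx -6.1212$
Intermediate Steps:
$w{\left(S,G \right)} = 2 S^{2}$ ($w{\left(S,G \right)} = S 2 S = 2 S^{2}$)
$\frac{-32928 - 39437}{w{\left(-39,209 \right)} + 8780} = \frac{-32928 - 39437}{2 \left(-39\right)^{2} + 8780} = - \frac{72365}{2 \cdot 1521 + 8780} = - \frac{72365}{3042 + 8780} = - \frac{72365}{11822}$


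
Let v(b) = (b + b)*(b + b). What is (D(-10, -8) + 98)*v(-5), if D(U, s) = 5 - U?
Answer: 11300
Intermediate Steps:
v(b) = 4*b**2 (v(b) = (2*b)*(2*b) = 4*b**2)
(D(-10, -8) + 98)*v(-5) = ((5 - 1*(-10)) + 98)*(4*(-5)**2) = ((5 + 10) + 98)*(4*25) = (15 + 98)*100 = 113*100 = 11300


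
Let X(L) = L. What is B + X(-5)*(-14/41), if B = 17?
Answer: 767/41 ≈ 18.707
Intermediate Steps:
B + X(-5)*(-14/41) = 17 - (-70)/41 = 17 - 5*(-14/41) = 17 + 70/41 = 767/41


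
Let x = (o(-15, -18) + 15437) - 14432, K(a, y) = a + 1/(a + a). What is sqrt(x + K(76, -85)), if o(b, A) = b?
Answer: sqrt(6157254)/76 ≈ 32.650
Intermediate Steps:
K(a, y) = a + 1/(2*a)
x = 990 (x = (-15 + 15437) - 14432 = 15422 - 14432 = 990)
sqrt(x + K(76, -85)) = sqrt(990 + (76 + (1/2)/76)) = sqrt(990 + (76 + (1/2)*(1/76))) = sqrt(990 + (76 + 1/152)) = sqrt(990 + 11553/152) = sqrt(162033/152) = sqrt(6157254)/76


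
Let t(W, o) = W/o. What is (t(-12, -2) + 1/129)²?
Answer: 600625/16641 ≈ 36.093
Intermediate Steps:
(t(-12, -2) + 1/129)² = (-12/(-2) + 1/129)² = (-12*(-½) + 1/129)² = (6 + 1/129)² = (775/129)² = 600625/16641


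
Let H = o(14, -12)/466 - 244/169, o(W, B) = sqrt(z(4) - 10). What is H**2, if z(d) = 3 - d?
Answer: 12928285445/6202192516 - 244*I*sqrt(11)/39377 ≈ 2.0845 - 0.020552*I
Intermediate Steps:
o(W, B) = I*sqrt(11) (o(W, B) = sqrt((3 - 1*4) - 10) = sqrt((3 - 4) - 10) = sqrt(-1 - 10) = sqrt(-11) = I*sqrt(11))
H = -244/169 + I*sqrt(11)/466 (H = (I*sqrt(11))/466 - 244/169 = (I*sqrt(11))*(1/466) - 244*1/169 = I*sqrt(11)/466 - 244/169 = -244/169 + I*sqrt(11)/466 ≈ -1.4438 + 0.0071172*I)
H**2 = (-244/169 + I*sqrt(11)/466)**2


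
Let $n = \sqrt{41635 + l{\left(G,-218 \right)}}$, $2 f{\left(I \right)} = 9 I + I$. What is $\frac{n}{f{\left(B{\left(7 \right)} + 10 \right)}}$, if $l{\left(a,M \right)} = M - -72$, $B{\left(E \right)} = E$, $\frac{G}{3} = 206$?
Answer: $\frac{\sqrt{41489}}{85} \approx 2.3963$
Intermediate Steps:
$G = 618$ ($G = 3 \cdot 206 = 618$)
$f{\left(I \right)} = 5 I$ ($f{\left(I \right)} = \frac{9 I + I}{2} = \frac{10 I}{2} = 5 I$)
$l{\left(a,M \right)} = 72 + M$ ($l{\left(a,M \right)} = M + 72 = 72 + M$)
$n = \sqrt{41489}$ ($n = \sqrt{41635 + \left(72 - 218\right)} = \sqrt{41635 - 146} = \sqrt{41489} \approx 203.69$)
$\frac{n}{f{\left(B{\left(7 \right)} + 10 \right)}} = \frac{\sqrt{41489}}{5 \left(7 + 10\right)} = \frac{\sqrt{41489}}{5 \cdot 17} = \frac{\sqrt{41489}}{85}$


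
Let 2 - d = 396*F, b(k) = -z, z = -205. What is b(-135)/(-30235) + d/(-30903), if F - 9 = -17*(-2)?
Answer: 101689199/186870441 ≈ 0.54417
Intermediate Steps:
F = 43 (F = 9 - 17*(-2) = 9 + 34 = 43)
b(k) = 205 (b(k) = -1*(-205) = 205)
d = -17026 (d = 2 - 396*43 = 2 - 1*17028 = 2 - 17028 = -17026)
b(-135)/(-30235) + d/(-30903) = 205/(-30235) - 17026/(-30903) = 205*(-1/30235) - 17026*(-1/30903) = -41/6047 + 17026/30903 = 101689199/186870441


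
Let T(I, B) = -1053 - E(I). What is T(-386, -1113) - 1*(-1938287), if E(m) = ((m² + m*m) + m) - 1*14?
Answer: 1639642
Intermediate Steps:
E(m) = -14 + m + 2*m² (E(m) = ((m² + m²) + m) - 14 = (2*m² + m) - 14 = (m + 2*m²) - 14 = -14 + m + 2*m²)
T(I, B) = -1039 - I - 2*I² (T(I, B) = -1053 - (-14 + I + 2*I²) = -1053 + (14 - I - 2*I²) = -1039 - I - 2*I²)
T(-386, -1113) - 1*(-1938287) = (-1039 - 1*(-386) - 2*(-386)²) - 1*(-1938287) = (-1039 + 386 - 2*148996) + 1938287 = (-1039 + 386 - 297992) + 1938287 = -298645 + 1938287 = 1639642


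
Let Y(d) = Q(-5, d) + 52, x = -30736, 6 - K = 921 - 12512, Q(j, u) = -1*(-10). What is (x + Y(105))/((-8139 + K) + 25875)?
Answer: -30674/29333 ≈ -1.0457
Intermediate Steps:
Q(j, u) = 10
K = 11597 (K = 6 - (921 - 12512) = 6 - 1*(-11591) = 6 + 11591 = 11597)
Y(d) = 62 (Y(d) = 10 + 52 = 62)
(x + Y(105))/((-8139 + K) + 25875) = (-30736 + 62)/((-8139 + 11597) + 25875) = -30674/(3458 + 25875) = -30674/29333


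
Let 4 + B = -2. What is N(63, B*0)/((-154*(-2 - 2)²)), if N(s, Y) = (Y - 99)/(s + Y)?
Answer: 1/1568 ≈ 0.00063775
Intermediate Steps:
B = -6 (B = -4 - 2 = -6)
N(s, Y) = (-99 + Y)/(Y + s)
N(63, B*0)/((-154*(-2 - 2)²)) = ((-99 - 6*0)/(-6*0 + 63))/((-154*(-2 - 2)²)) = ((-99 + 0)/(0 + 63))/((-154*(-4)²)) = (-99/63)/((-154*16)) = ((1/63)*(-99))/(-2464) = -11/7*(-1/2464) = 1/1568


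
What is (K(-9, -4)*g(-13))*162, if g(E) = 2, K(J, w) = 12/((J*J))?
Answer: 48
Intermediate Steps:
K(J, w) = 12/J² (K(J, w) = 12/(J²) = 12/J²)
(K(-9, -4)*g(-13))*162 = ((12/(-9)²)*2)*162 = ((12*(1/81))*2)*162 = ((4/27)*2)*162 = (8/27)*162 = 48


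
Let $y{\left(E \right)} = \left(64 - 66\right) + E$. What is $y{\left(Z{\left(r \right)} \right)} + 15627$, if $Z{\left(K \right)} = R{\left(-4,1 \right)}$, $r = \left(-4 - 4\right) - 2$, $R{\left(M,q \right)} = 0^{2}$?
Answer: $15625$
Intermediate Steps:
$R{\left(M,q \right)} = 0$
$r = -10$ ($r = -8 - 2 = -10$)
$Z{\left(K \right)} = 0$
$y{\left(E \right)} = -2 + E$
$y{\left(Z{\left(r \right)} \right)} + 15627 = \left(-2 + 0\right) + 15627 = -2 + 15627 = 15625$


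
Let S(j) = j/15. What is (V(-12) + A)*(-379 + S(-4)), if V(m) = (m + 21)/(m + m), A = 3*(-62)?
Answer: 2827433/40 ≈ 70686.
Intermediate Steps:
A = -186
V(m) = (21 + m)/(2*m) (V(m) = (21 + m)/((2*m)) = (21 + m)*(1/(2*m)) = (21 + m)/(2*m))
S(j) = j/15 (S(j) = j*(1/15) = j/15)
(V(-12) + A)*(-379 + S(-4)) = ((½)*(21 - 12)/(-12) - 186)*(-379 + (1/15)*(-4)) = ((½)*(-1/12)*9 - 186)*(-379 - 4/15) = (-3/8 - 186)*(-5689/15) = -1491/8*(-5689/15) = 2827433/40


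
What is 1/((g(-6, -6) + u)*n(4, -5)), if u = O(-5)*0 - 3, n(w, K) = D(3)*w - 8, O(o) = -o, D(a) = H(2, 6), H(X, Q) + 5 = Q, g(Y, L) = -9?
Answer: 1/48 ≈ 0.020833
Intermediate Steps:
H(X, Q) = -5 + Q
D(a) = 1 (D(a) = -5 + 6 = 1)
n(w, K) = -8 + w (n(w, K) = 1*w - 8 = w - 8 = -8 + w)
u = -3 (u = -1*(-5)*0 - 3 = 5*0 - 3 = 0 - 3 = -3)
1/((g(-6, -6) + u)*n(4, -5)) = 1/((-9 - 3)*(-8 + 4)) = 1/(-12*(-4)) = 1/48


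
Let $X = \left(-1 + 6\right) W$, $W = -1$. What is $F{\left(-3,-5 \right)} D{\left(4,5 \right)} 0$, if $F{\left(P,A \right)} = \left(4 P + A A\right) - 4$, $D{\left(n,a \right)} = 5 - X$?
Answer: $0$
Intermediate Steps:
$X = -5$ ($X = \left(-1 + 6\right) \left(-1\right) = 5 \left(-1\right) = -5$)
$D{\left(n,a \right)} = 10$ ($D{\left(n,a \right)} = 5 - -5 = 5 + 5 = 10$)
$F{\left(P,A \right)} = -4 + A^{2} + 4 P$ ($F{\left(P,A \right)} = \left(4 P + A^{2}\right) - 4 = \left(A^{2} + 4 P\right) - 4 = -4 + A^{2} + 4 P$)
$F{\left(-3,-5 \right)} D{\left(4,5 \right)} 0 = \left(-4 + \left(-5\right)^{2} + 4 \left(-3\right)\right) 10 \cdot 0 = \left(-4 + 25 - 12\right) 10 \cdot 0 = 9 \cdot 10 \cdot 0 = 90 \cdot 0 = 0$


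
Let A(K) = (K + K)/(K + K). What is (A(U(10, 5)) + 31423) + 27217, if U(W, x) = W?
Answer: 58641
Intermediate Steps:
A(K) = 1 (A(K) = (2*K)/((2*K)) = (2*K)*(1/(2*K)) = 1)
(A(U(10, 5)) + 31423) + 27217 = (1 + 31423) + 27217 = 31424 + 27217 = 58641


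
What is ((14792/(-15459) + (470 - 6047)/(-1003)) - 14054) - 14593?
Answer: -444111156452/15505377 ≈ -28642.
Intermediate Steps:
((14792/(-15459) + (470 - 6047)/(-1003)) - 14054) - 14593 = ((14792*(-1/15459) - 5577*(-1/1003)) - 14054) - 14593 = ((-14792/15459 + 5577/1003) - 14054) - 14593 = (71378467/15505377 - 14054) - 14593 = -217841189891/15505377 - 14593 = -444111156452/15505377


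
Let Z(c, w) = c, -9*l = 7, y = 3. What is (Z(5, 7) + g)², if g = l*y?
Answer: 64/9 ≈ 7.1111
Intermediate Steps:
l = -7/9 (l = -⅑*7 = -7/9 ≈ -0.77778)
g = -7/3 (g = -7/9*3 = -7/3 ≈ -2.3333)
(Z(5, 7) + g)² = (5 - 7/3)² = (8/3)² = 64/9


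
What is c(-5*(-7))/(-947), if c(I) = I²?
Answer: -1225/947 ≈ -1.2936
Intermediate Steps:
c(-5*(-7))/(-947) = (-5*(-7))²/(-947) = 35²*(-1/947) = 1225*(-1/947) = -1225/947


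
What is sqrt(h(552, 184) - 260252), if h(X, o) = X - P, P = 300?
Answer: 100*I*sqrt(26) ≈ 509.9*I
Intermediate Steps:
h(X, o) = -300 + X (h(X, o) = X - 1*300 = X - 300 = -300 + X)
sqrt(h(552, 184) - 260252) = sqrt((-300 + 552) - 260252) = sqrt(252 - 260252) = sqrt(-260000) = 100*I*sqrt(26)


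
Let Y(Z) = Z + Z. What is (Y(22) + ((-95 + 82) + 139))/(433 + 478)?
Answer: 170/911 ≈ 0.18661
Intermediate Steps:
Y(Z) = 2*Z
(Y(22) + ((-95 + 82) + 139))/(433 + 478) = (2*22 + ((-95 + 82) + 139))/(433 + 478) = (44 + (-13 + 139))/911 = (44 + 126)*(1/911) = 170*(1/911) = 170/911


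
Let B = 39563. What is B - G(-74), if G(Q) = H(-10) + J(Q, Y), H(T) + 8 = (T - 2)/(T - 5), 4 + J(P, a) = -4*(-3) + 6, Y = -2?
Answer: 197781/5 ≈ 39556.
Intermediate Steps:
J(P, a) = 14 (J(P, a) = -4 + (-4*(-3) + 6) = -4 + (12 + 6) = -4 + 18 = 14)
H(T) = -8 + (-2 + T)/(-5 + T) (H(T) = -8 + (T - 2)/(T - 5) = -8 + (-2 + T)/(-5 + T))
G(Q) = 34/5 (G(Q) = (38 - 7*(-10))/(-5 - 10) + 14 = (38 + 70)/(-15) + 14 = -1/15*108 + 14 = -36/5 + 14 = 34/5)
B - G(-74) = 39563 - 1*34/5 = 39563 - 34/5 = 197781/5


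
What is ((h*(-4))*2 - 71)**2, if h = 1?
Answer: 6241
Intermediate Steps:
((h*(-4))*2 - 71)**2 = ((1*(-4))*2 - 71)**2 = (-4*2 - 71)**2 = (-8 - 71)**2 = (-79)**2 = 6241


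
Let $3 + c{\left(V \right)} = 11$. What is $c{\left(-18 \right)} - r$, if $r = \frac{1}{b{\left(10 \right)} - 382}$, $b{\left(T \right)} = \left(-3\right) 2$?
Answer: $\frac{3105}{388} \approx 8.0026$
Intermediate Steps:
$c{\left(V \right)} = 8$ ($c{\left(V \right)} = -3 + 11 = 8$)
$b{\left(T \right)} = -6$
$r = - \frac{1}{388}$ ($r = \frac{1}{-6 - 382} = \frac{1}{-388} = - \frac{1}{388} \approx -0.0025773$)
$c{\left(-18 \right)} - r = 8 - - \frac{1}{388} = 8 + \frac{1}{388} = \frac{3105}{388}$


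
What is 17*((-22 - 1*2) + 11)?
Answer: -221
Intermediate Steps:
17*((-22 - 1*2) + 11) = 17*((-22 - 2) + 11) = 17*(-24 + 11) = 17*(-13) = -221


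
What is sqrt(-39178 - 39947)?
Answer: 5*I*sqrt(3165) ≈ 281.29*I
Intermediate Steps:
sqrt(-39178 - 39947) = sqrt(-79125) = 5*I*sqrt(3165)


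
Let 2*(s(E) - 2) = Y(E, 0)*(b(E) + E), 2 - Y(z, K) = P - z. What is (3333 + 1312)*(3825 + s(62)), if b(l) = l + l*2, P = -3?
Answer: 56367075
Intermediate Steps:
b(l) = 3*l (b(l) = l + 2*l = 3*l)
Y(z, K) = 5 + z (Y(z, K) = 2 - (-3 - z) = 2 + (3 + z) = 5 + z)
s(E) = 2 + 2*E*(5 + E) (s(E) = 2 + ((5 + E)*(3*E + E))/2 = 2 + ((5 + E)*(4*E))/2 = 2 + (4*E*(5 + E))/2 = 2 + 2*E*(5 + E))
(3333 + 1312)*(3825 + s(62)) = (3333 + 1312)*(3825 + (2 + 2*62*(5 + 62))) = 4645*(3825 + (2 + 2*62*67)) = 4645*(3825 + (2 + 8308)) = 4645*(3825 + 8310) = 4645*12135 = 56367075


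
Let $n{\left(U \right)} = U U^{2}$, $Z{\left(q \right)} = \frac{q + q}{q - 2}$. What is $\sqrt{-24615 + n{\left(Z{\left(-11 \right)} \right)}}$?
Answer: $\frac{i \sqrt{702890591}}{169} \approx 156.88 i$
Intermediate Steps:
$Z{\left(q \right)} = \frac{2 q}{-2 + q}$
$n{\left(U \right)} = U^{3}$
$\sqrt{-24615 + n{\left(Z{\left(-11 \right)} \right)}} = \sqrt{-24615 + \left(2 \left(-11\right) \frac{1}{-2 - 11}\right)^{3}} = \sqrt{-24615 + \left(2 \left(-11\right) \frac{1}{-13}\right)^{3}} = \sqrt{-24615 + \left(2 \left(-11\right) \left(- \frac{1}{13}\right)\right)^{3}} = \sqrt{-24615 + \left(\frac{22}{13}\right)^{3}} = \sqrt{-24615 + \frac{10648}{2197}} = \sqrt{- \frac{54068507}{2197}} = \frac{i \sqrt{702890591}}{169}$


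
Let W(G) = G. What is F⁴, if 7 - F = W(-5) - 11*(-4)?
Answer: 1048576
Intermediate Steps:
F = -32 (F = 7 - (-5 - 11*(-4)) = 7 - (-5 - 1*(-44)) = 7 - (-5 + 44) = 7 - 1*39 = 7 - 39 = -32)
F⁴ = (-32)⁴ = 1048576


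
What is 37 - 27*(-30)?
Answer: 847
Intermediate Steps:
37 - 27*(-30) = 37 + 810 = 847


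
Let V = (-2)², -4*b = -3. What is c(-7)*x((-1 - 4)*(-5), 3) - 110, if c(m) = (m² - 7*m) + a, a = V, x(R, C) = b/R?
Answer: -5347/50 ≈ -106.94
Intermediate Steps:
b = ¾ (b = -¼*(-3) = ¾ ≈ 0.75000)
x(R, C) = 3/(4*R)
V = 4
a = 4
c(m) = 4 + m² - 7*m (c(m) = (m² - 7*m) + 4 = 4 + m² - 7*m)
c(-7)*x((-1 - 4)*(-5), 3) - 110 = (4 + (-7)² - 7*(-7))*(3/(4*(((-1 - 4)*(-5))))) - 110 = (4 + 49 + 49)*(3/(4*((-5*(-5))))) - 110 = 102*((¾)/25) - 110 = 102*((¾)*(1/25)) - 110 = 102*(3/100) - 110 = 153/50 - 110 = -5347/50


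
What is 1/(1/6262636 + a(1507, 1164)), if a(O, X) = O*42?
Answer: 6262636/396387282985 ≈ 1.5799e-5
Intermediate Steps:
a(O, X) = 42*O
1/(1/6262636 + a(1507, 1164)) = 1/(1/6262636 + 42*1507) = 1/(1/6262636 + 63294) = 1/(396387282985/6262636) = 6262636/396387282985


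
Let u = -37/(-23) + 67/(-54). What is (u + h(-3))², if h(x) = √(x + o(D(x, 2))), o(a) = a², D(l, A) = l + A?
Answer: -2876279/1542564 + 457*I*√2/621 ≈ -1.8646 + 1.0407*I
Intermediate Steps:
D(l, A) = A + l
u = 457/1242 (u = -37*(-1/23) + 67*(-1/54) = 37/23 - 67/54 = 457/1242 ≈ 0.36795)
h(x) = √(x + (2 + x)²)
(u + h(-3))² = (457/1242 + √(-3 + (2 - 3)²))² = (457/1242 + √(-3 + (-1)²))² = (457/1242 + √(-3 + 1))² = (457/1242 + √(-2))² = (457/1242 + I*√2)²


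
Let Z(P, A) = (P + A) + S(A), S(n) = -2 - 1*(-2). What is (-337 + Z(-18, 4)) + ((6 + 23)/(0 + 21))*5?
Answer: -7226/21 ≈ -344.10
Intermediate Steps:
S(n) = 0 (S(n) = -2 + 2 = 0)
Z(P, A) = A + P (Z(P, A) = (P + A) + 0 = (A + P) + 0 = A + P)
(-337 + Z(-18, 4)) + ((6 + 23)/(0 + 21))*5 = (-337 + (4 - 18)) + ((6 + 23)/(0 + 21))*5 = (-337 - 14) + (29/21)*5 = -351 + (29*(1/21))*5 = -351 + (29/21)*5 = -351 + 145/21 = -7226/21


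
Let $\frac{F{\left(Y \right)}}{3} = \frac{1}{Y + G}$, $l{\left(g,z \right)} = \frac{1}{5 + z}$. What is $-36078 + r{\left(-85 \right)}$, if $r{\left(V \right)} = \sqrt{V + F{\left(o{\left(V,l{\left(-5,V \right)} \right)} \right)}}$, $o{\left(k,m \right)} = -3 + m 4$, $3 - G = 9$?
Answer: $-36078 + \frac{i \sqrt{2795545}}{181} \approx -36078.0 + 9.2375 i$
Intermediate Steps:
$G = -6$ ($G = 3 - 9 = -6$)
$o{\left(k,m \right)} = -3 + 4 m$
$F{\left(Y \right)} = \frac{3}{-6 + Y}$ ($F{\left(Y \right)} = \frac{3}{Y - 6} = \frac{3}{-6 + Y}$)
$r{\left(V \right)} = \sqrt{V + \frac{3}{-9 + \frac{4}{5 + V}}}$ ($r{\left(V \right)} = \sqrt{V + \frac{3}{-6 - \left(3 - \frac{4}{5 + V}\right)}} = \sqrt{V + \frac{3}{-9 + \frac{4}{5 + V}}}$)
$-36078 + r{\left(-85 \right)} = -36078 + \sqrt{\frac{-15 + 9 \left(-85\right)^{2} + 38 \left(-85\right)}{41 + 9 \left(-85\right)}} = -36078 + \sqrt{\frac{-15 + 9 \cdot 7225 - 3230}{41 - 765}} = -36078 + \sqrt{\frac{-15 + 65025 - 3230}{-724}} = -36078 + \sqrt{\left(- \frac{1}{724}\right) 61780} = -36078 + \sqrt{- \frac{15445}{181}} = -36078 + \frac{i \sqrt{2795545}}{181}$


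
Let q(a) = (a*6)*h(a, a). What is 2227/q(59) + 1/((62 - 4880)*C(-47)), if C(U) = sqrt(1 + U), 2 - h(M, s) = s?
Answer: -2227/20178 + I*sqrt(46)/221628 ≈ -0.11037 + 3.0602e-5*I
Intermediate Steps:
h(M, s) = 2 - s
q(a) = 6*a*(2 - a) (q(a) = (a*6)*(2 - a) = (6*a)*(2 - a) = 6*a*(2 - a))
2227/q(59) + 1/((62 - 4880)*C(-47)) = 2227/((6*59*(2 - 1*59))) + 1/((62 - 4880)*(sqrt(1 - 47))) = 2227/((6*59*(2 - 59))) + 1/((-4818)*(sqrt(-46))) = 2227/((6*59*(-57))) - (-I*sqrt(46)/46)/4818 = 2227/(-20178) - (-1)*I*sqrt(46)/221628 = 2227*(-1/20178) + I*sqrt(46)/221628 = -2227/20178 + I*sqrt(46)/221628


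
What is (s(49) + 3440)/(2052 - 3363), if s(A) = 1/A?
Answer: -56187/21413 ≈ -2.6240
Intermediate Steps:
(s(49) + 3440)/(2052 - 3363) = (1/49 + 3440)/(2052 - 3363) = (1/49 + 3440)/(-1311) = (168561/49)*(-1/1311) = -56187/21413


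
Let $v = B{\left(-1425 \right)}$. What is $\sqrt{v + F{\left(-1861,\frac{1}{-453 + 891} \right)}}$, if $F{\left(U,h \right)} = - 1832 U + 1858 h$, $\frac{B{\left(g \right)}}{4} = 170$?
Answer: $\frac{\sqrt{163548748203}}{219} \approx 1846.6$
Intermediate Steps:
$B{\left(g \right)} = 680$ ($B{\left(g \right)} = 4 \cdot 170 = 680$)
$v = 680$
$\sqrt{v + F{\left(-1861,\frac{1}{-453 + 891} \right)}} = \sqrt{680 + \left(\left(-1832\right) \left(-1861\right) + \frac{1858}{-453 + 891}\right)} = \sqrt{680 + \left(3409352 + \frac{1858}{438}\right)} = \sqrt{680 + \left(3409352 + 1858 \cdot \frac{1}{438}\right)} = \sqrt{680 + \left(3409352 + \frac{929}{219}\right)} = \sqrt{680 + \frac{746649017}{219}} = \sqrt{\frac{746797937}{219}} = \frac{\sqrt{163548748203}}{219}$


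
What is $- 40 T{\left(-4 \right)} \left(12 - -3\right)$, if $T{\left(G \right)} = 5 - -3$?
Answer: $-4800$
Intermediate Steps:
$T{\left(G \right)} = 8$ ($T{\left(G \right)} = 5 + 3 = 8$)
$- 40 T{\left(-4 \right)} \left(12 - -3\right) = \left(-40\right) 8 \left(12 - -3\right) = - 320 \left(12 + 3\right) = \left(-320\right) 15 = -4800$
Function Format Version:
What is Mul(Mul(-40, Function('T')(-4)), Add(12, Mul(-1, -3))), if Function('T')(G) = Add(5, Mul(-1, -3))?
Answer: -4800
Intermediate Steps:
Function('T')(G) = 8 (Function('T')(G) = Add(5, 3) = 8)
Mul(Mul(-40, Function('T')(-4)), Add(12, Mul(-1, -3))) = Mul(Mul(-40, 8), Add(12, Mul(-1, -3))) = Mul(-320, Add(12, 3)) = Mul(-320, 15) = -4800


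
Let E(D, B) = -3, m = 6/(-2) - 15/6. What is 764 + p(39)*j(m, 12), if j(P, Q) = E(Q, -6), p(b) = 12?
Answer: 728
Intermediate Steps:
m = -11/2 (m = 6*(-½) - 15*⅙ = -3 - 5/2 = -11/2 ≈ -5.5000)
j(P, Q) = -3
764 + p(39)*j(m, 12) = 764 + 12*(-3) = 764 - 36 = 728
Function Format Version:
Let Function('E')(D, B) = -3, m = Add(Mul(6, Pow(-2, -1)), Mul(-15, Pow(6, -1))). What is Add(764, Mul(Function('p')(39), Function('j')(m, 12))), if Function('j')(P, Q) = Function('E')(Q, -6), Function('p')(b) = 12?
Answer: 728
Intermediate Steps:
m = Rational(-11, 2) (m = Add(Mul(6, Rational(-1, 2)), Mul(-15, Rational(1, 6))) = Add(-3, Rational(-5, 2)) = Rational(-11, 2) ≈ -5.5000)
Function('j')(P, Q) = -3
Add(764, Mul(Function('p')(39), Function('j')(m, 12))) = Add(764, Mul(12, -3)) = Add(764, -36) = 728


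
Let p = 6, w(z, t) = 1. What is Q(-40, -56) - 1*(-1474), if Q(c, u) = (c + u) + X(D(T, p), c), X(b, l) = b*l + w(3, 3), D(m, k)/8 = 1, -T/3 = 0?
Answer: 1059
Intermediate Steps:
T = 0 (T = -3*0 = 0)
D(m, k) = 8 (D(m, k) = 8*1 = 8)
X(b, l) = 1 + b*l (X(b, l) = b*l + 1 = 1 + b*l)
Q(c, u) = 1 + u + 9*c (Q(c, u) = (c + u) + (1 + 8*c) = 1 + u + 9*c)
Q(-40, -56) - 1*(-1474) = (1 - 56 + 9*(-40)) - 1*(-1474) = (1 - 56 - 360) + 1474 = -415 + 1474 = 1059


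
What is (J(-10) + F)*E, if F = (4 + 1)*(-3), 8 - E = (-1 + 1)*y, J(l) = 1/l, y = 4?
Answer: -604/5 ≈ -120.80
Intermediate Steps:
E = 8 (E = 8 - (-1 + 1)*4 = 8 - 0*4 = 8 - 1*0 = 8 + 0 = 8)
F = -15 (F = 5*(-3) = -15)
(J(-10) + F)*E = (1/(-10) - 15)*8 = (-1/10 - 15)*8 = -151/10*8 = -604/5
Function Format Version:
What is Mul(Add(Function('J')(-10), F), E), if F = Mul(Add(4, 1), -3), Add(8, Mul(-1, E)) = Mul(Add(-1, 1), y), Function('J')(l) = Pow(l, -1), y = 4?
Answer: Rational(-604, 5) ≈ -120.80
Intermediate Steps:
E = 8 (E = Add(8, Mul(-1, Mul(Add(-1, 1), 4))) = Add(8, Mul(-1, Mul(0, 4))) = Add(8, Mul(-1, 0)) = Add(8, 0) = 8)
F = -15 (F = Mul(5, -3) = -15)
Mul(Add(Function('J')(-10), F), E) = Mul(Add(Pow(-10, -1), -15), 8) = Mul(Add(Rational(-1, 10), -15), 8) = Mul(Rational(-151, 10), 8) = Rational(-604, 5)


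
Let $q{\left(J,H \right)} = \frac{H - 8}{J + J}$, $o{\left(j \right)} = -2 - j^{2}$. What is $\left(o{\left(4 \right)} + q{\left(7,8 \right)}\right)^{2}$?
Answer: $324$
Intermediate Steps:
$q{\left(J,H \right)} = \frac{-8 + H}{2 J}$
$\left(o{\left(4 \right)} + q{\left(7,8 \right)}\right)^{2} = \left(\left(-2 - 4^{2}\right) + \frac{-8 + 8}{2 \cdot 7}\right)^{2} = \left(\left(-2 - 16\right) + \frac{1}{2} \cdot \frac{1}{7} \cdot 0\right)^{2} = \left(\left(-2 - 16\right) + 0\right)^{2} = \left(-18 + 0\right)^{2} = \left(-18\right)^{2} = 324$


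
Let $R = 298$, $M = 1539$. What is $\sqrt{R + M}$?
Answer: $\sqrt{1837} \approx 42.86$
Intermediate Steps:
$\sqrt{R + M} = \sqrt{298 + 1539} = \sqrt{1837}$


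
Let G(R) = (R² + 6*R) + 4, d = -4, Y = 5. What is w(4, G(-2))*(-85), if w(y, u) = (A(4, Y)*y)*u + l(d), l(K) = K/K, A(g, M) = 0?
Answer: -85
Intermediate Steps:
l(K) = 1
G(R) = 4 + R² + 6*R
w(y, u) = 1 (w(y, u) = (0*y)*u + 1 = 0*u + 1 = 0 + 1 = 1)
w(4, G(-2))*(-85) = 1*(-85) = -85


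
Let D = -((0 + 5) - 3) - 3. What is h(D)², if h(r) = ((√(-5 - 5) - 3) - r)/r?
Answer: (2 + I*√10)²/25 ≈ -0.24 + 0.50596*I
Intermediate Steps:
D = -5 (D = -(5 - 3) - 3 = -1*2 - 3 = -2 - 3 = -5)
h(r) = (-3 - r + I*√10)/r (h(r) = ((√(-10) - 3) - r)/r = ((I*√10 - 3) - r)/r = ((-3 + I*√10) - r)/r = (-3 - r + I*√10)/r)
h(D)² = ((-3 - 1*(-5) + I*√10)/(-5))² = (-(-3 + 5 + I*√10)/5)² = (-(2 + I*√10)/5)² = (-⅖ - I*√10/5)²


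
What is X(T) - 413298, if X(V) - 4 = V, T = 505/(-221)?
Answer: -91338479/221 ≈ -4.1330e+5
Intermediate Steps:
T = -505/221 (T = 505*(-1/221) = -505/221 ≈ -2.2851)
X(V) = 4 + V
X(T) - 413298 = (4 - 505/221) - 413298 = 379/221 - 413298 = -91338479/221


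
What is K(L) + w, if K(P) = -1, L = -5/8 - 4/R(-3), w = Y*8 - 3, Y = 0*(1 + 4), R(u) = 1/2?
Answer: -4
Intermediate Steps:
R(u) = ½ (R(u) = 1*(½) = ½)
Y = 0 (Y = 0*5 = 0)
w = -3 (w = 0*8 - 3 = 0 - 3 = -3)
L = -69/8 (L = -5/8 - 4/½ = -5*⅛ - 4*2 = -5/8 - 8 = -69/8 ≈ -8.6250)
K(L) + w = -1 - 3 = -4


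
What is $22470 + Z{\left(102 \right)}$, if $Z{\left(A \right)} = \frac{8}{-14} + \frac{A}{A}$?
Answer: $\frac{157293}{7} \approx 22470.0$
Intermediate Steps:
$Z{\left(A \right)} = \frac{3}{7}$ ($Z{\left(A \right)} = 8 \left(- \frac{1}{14}\right) + 1 = - \frac{4}{7} + 1 = \frac{3}{7}$)
$22470 + Z{\left(102 \right)} = 22470 + \frac{3}{7} = \frac{157293}{7}$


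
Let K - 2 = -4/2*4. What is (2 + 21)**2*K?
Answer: -3174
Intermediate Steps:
K = -6 (K = 2 - 4/2*4 = 2 - 2*1*4 = 2 - 2*4 = 2 - 8 = -6)
(2 + 21)**2*K = (2 + 21)**2*(-6) = 23**2*(-6) = 529*(-6) = -3174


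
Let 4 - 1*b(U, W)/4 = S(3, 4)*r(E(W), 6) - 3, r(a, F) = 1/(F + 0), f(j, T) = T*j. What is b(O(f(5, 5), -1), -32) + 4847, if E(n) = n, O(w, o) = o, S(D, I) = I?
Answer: 14617/3 ≈ 4872.3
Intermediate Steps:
r(a, F) = 1/F
b(U, W) = 76/3 (b(U, W) = 16 - 4*(4/6 - 3) = 16 - 4*(4*(⅙) - 3) = 16 - 4*(⅔ - 3) = 16 - 4*(-7/3) = 16 + 28/3 = 76/3)
b(O(f(5, 5), -1), -32) + 4847 = 76/3 + 4847 = 14617/3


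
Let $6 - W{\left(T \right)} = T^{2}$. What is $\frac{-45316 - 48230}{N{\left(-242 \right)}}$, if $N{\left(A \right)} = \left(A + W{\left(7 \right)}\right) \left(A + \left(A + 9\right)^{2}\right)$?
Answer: $\frac{31182}{5134465} \approx 0.0060731$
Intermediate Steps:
$W{\left(T \right)} = 6 - T^{2}$
$N{\left(A \right)} = \left(-43 + A\right) \left(A + \left(9 + A\right)^{2}\right)$ ($N{\left(A \right)} = \left(A + \left(6 - 7^{2}\right)\right) \left(A + \left(A + 9\right)^{2}\right) = \left(A + \left(6 - 49\right)\right) \left(A + \left(9 + A\right)^{2}\right) = \left(A - 43\right) \left(A + \left(9 + A\right)^{2}\right) = \left(-43 + A\right) \left(A + \left(9 + A\right)^{2}\right)$)
$\frac{-45316 - 48230}{N{\left(-242 \right)}} = \frac{-45316 - 48230}{-3483 + \left(-242\right)^{3} - -178112 - 24 \left(-242\right)^{2}} = - \frac{93546}{-3483 - 14172488 + 178112 - 1405536} = - \frac{93546}{-15403395} = \left(-93546\right) \left(- \frac{1}{15403395}\right) = \frac{31182}{5134465}$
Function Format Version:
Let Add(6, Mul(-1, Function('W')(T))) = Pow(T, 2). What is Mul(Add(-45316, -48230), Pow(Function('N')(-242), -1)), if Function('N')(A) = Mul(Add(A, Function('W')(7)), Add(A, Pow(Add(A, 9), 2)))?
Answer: Rational(31182, 5134465) ≈ 0.0060731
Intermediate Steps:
Function('W')(T) = Add(6, Mul(-1, Pow(T, 2)))
Function('N')(A) = Mul(Add(-43, A), Add(A, Pow(Add(9, A), 2))) (Function('N')(A) = Mul(Add(A, Add(6, Mul(-1, Pow(7, 2)))), Add(A, Pow(Add(A, 9), 2))) = Mul(Add(A, Add(6, Mul(-1, 49))), Add(A, Pow(Add(9, A), 2))) = Mul(Add(A, Add(6, -49)), Add(A, Pow(Add(9, A), 2))) = Mul(Add(A, -43), Add(A, Pow(Add(9, A), 2))) = Mul(Add(-43, A), Add(A, Pow(Add(9, A), 2))))
Mul(Add(-45316, -48230), Pow(Function('N')(-242), -1)) = Mul(Add(-45316, -48230), Pow(Add(-3483, Pow(-242, 3), Mul(-736, -242), Mul(-24, Pow(-242, 2))), -1)) = Mul(-93546, Pow(Add(-3483, -14172488, 178112, Mul(-24, 58564)), -1)) = Mul(-93546, Pow(Add(-3483, -14172488, 178112, -1405536), -1)) = Mul(-93546, Pow(-15403395, -1)) = Mul(-93546, Rational(-1, 15403395)) = Rational(31182, 5134465)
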